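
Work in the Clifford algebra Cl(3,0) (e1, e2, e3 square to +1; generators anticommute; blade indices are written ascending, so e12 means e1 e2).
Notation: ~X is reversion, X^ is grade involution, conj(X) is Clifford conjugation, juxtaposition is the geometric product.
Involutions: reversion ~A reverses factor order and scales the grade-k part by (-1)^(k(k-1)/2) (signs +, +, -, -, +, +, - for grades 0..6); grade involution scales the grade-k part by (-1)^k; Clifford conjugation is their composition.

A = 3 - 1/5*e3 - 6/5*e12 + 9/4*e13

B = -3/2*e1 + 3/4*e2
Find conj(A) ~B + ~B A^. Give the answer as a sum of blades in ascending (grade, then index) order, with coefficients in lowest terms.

first term: -18/5*e1 + 81/20*e2 - 27/8*e3 + 3/10*e13 - 3/20*e23 + 27/16*e123
second term: -18/5*e1 + 81/20*e2 - 27/8*e3 - 3/10*e13 + 3/20*e23 - 27/16*e123
Answer: -36/5*e1 + 81/10*e2 - 27/4*e3


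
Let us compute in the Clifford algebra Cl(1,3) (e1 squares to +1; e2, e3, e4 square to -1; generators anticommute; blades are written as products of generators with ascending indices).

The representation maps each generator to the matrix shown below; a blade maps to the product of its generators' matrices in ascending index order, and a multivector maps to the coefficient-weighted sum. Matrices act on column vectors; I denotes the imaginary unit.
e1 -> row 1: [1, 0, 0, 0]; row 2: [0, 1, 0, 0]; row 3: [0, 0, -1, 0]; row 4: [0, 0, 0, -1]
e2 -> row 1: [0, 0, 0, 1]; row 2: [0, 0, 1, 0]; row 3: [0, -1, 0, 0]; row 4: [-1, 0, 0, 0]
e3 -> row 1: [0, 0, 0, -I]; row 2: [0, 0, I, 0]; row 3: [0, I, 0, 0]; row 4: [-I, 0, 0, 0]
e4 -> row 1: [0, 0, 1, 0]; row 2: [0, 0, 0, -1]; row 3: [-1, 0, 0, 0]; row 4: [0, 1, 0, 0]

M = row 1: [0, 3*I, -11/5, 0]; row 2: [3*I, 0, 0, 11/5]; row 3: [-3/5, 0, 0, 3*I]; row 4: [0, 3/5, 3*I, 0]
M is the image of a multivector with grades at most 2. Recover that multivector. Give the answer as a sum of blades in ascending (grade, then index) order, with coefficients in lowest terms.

Method: the blade images are trace-orthogonal — tr(rho(e_A) rho(e_B)^-1) = 4 if A = B and 0 otherwise — and rho(e_A)^-1 = (e_A)^2 * rho(e_A) with (e_A)^2 = +1 or -1, so the coefficient of e_A in the preimage is (e_A)^2 * tr(M rho(e_A))/4.
Nonzero projections over blades of grade <= 2: e4: (e4)^2 = -1, tr(M rho(e4)) = 16/5, coefficient -4/5; e1 e4: (e1 e4)^2 = +1, tr(M rho(e1 e4)) = -28/5, coefficient -7/5; e3 e4: (e3 e4)^2 = -1, tr(M rho(e3 e4)) = 12, coefficient -3. Every other blade of grade <= 2 projects to 0.
Answer: -4/5*e4 - 7/5*e1 e4 - 3*e3 e4


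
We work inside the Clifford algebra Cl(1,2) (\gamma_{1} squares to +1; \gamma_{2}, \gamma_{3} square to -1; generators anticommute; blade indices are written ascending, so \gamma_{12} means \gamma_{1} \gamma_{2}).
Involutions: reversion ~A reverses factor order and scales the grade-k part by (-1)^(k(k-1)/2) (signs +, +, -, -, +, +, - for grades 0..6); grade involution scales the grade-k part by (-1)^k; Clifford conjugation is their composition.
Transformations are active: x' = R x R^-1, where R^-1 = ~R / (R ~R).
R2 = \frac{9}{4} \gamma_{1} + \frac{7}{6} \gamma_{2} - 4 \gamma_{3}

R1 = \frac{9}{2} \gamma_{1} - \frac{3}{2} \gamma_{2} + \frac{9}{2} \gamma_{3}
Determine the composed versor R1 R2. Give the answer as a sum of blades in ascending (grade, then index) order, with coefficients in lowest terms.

Distribute over the terms of R1 (each basis-blade product reordered to ascending indices, repeated generators contracted through their squares):
(\frac{9}{2} \gamma_{1}) R2 = \frac{81}{8} + \frac{21}{4} \gamma_{12} - 18 \gamma_{13}
(-\frac{3}{2} \gamma_{2}) R2 = \frac{7}{4} + \frac{27}{8} \gamma_{12} + 6 \gamma_{23}
(\frac{9}{2} \gamma_{3}) R2 = 18 - \frac{81}{8} \gamma_{13} - \frac{21}{4} \gamma_{23}
Summing the partial products and collecting blades:
Answer: \frac{239}{8} + \frac{69}{8} \gamma_{12} - \frac{225}{8} \gamma_{13} + \frac{3}{4} \gamma_{23}


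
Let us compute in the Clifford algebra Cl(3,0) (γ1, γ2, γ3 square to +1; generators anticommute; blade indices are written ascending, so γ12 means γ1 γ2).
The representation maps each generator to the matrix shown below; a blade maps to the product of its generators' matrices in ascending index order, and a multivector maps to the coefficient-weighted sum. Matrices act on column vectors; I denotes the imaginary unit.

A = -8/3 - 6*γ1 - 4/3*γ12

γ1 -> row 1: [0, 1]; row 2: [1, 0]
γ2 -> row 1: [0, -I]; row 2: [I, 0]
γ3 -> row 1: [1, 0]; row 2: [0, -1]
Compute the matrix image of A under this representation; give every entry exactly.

Bivector images (products of the table entries): rho(γ12) = rho(γ1)rho(γ2) = row 1: [I, 0]; row 2: [0, -I].
M = (-8/3)*1 + (-6)*rho(γ1) + (-4/3)*rho(γ12), summed entrywise (1 is the identity matrix):
Answer: row 1: [-8/3 - 4*I/3, -6]; row 2: [-6, -8/3 + 4*I/3]


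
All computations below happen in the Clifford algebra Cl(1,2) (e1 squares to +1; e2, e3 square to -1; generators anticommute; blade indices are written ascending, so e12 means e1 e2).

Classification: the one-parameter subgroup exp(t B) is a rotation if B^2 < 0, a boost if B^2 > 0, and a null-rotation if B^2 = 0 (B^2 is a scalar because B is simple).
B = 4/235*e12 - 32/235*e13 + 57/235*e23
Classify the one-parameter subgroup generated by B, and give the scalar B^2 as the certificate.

B^2 term by term: the squares give (4/235)^2*(e12)^2 + (-32/235)^2*(e13)^2 + (57/235)^2*(e23)^2 = 16/55225*(+1) + 1024/55225*(+1) + 3249/55225*(-1) = -1/25 (each basis 2-blade squares to minus the product of its generators' squares); cross terms between blades sharing an index anticommute and cancel. So B^2 = -1/25.
Answer: rotation, certificate B^2 = -1/25. The class reads off the invariant scalar -1/25 directly.


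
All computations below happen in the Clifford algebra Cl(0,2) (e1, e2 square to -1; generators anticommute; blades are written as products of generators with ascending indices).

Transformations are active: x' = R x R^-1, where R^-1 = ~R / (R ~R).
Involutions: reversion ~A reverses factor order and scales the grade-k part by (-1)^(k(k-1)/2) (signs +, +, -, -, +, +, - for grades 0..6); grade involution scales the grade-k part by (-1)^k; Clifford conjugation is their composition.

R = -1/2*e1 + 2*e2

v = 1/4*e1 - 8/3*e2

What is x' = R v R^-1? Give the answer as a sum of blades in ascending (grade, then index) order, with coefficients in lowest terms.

~R = -1/2*e1 + 2*e2, and R ~R = -17/4, so R^-1 = ~R / (-17/4).
R v = 131/24 + 5/6*e1 e2
Answer: 211/204*e1 - 42/17*e2


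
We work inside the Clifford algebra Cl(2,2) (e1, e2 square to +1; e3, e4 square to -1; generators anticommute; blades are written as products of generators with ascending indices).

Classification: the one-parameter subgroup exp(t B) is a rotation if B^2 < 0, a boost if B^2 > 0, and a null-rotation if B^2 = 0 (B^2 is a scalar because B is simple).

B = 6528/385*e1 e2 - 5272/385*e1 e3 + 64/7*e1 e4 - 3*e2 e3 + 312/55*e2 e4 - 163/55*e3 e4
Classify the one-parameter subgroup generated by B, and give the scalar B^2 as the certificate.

B^2 term by term: the squares give (6528/385)^2*(e1 e2)^2 + (-5272/385)^2*(e1 e3)^2 + (64/7)^2*(e1 e4)^2 + (-3)^2*(e2 e3)^2 + (312/55)^2*(e2 e4)^2 + (-163/55)^2*(e3 e4)^2 = 42614784/148225*(-1) + 27793984/148225*(+1) + 4096/49*(+1) + 9*(+1) + 97344/3025*(+1) + 26569/3025*(-1) = 16 (each basis 2-blade squares to minus the product of its generators' squares); cross terms between blades sharing an index anticommute and cancel; the commuting (index-disjoint) pairs give grade-4 terms 2*c*c'*(blade product), which cancel blade by blade — e1 e2 e3 e4: -2128128/21175 + 3289728/21175 - 384/7 = 0 — confirming B is simple. So B^2 = 16.
Answer: boost, certificate B^2 = 16. Key observation: B^2 = 16 is a conjugation invariant, so its sign decides the class regardless of the surface form of B.


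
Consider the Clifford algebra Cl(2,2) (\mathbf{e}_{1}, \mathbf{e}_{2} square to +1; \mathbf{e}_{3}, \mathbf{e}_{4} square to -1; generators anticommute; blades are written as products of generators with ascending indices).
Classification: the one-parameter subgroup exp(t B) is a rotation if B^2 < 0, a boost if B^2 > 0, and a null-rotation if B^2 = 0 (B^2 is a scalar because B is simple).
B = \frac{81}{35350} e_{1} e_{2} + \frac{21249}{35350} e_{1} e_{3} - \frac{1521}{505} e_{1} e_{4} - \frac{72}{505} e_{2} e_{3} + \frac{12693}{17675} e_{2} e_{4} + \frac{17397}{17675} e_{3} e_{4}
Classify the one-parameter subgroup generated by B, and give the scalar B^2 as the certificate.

B^2 term by term: the squares give (\frac{81}{35350})^2*(e_{1} e_{2})^2 + (\frac{21249}{35350})^2*(e_{1} e_{3})^2 + (-\frac{1521}{505})^2*(e_{1} e_{4})^2 + (-\frac{72}{505})^2*(e_{2} e_{3})^2 + (\frac{12693}{17675})^2*(e_{2} e_{4})^2 + (\frac{17397}{17675})^2*(e_{3} e_{4})^2 = \frac{6561}{1249622500}*(-1) + \frac{451520001}{1249622500}*(+1) + \frac{2313441}{255025}*(+1) + \frac{5184}{255025}*(+1) + \frac{161112249}{312405625}*(+1) + \frac{302655609}{312405625}*(-1) = 9 (each basis 2-blade squares to minus the product of its generators' squares); cross terms between blades sharing an index anticommute and cancel; the commuting (index-disjoint) pairs give grade-4 terms 2*c*c'*(blade product), which cancel blade by blade — e_{1} e_{2} e_{3} e_{4}: \frac{1409157}{312405625} - \frac{269713557}{312405625} + \frac{219024}{255025} = 0 — confirming B is simple. So B^2 = 9.
Answer: boost, certificate B^2 = 9. B^2 = 9 is basis-independent, so its sign is the whole story.


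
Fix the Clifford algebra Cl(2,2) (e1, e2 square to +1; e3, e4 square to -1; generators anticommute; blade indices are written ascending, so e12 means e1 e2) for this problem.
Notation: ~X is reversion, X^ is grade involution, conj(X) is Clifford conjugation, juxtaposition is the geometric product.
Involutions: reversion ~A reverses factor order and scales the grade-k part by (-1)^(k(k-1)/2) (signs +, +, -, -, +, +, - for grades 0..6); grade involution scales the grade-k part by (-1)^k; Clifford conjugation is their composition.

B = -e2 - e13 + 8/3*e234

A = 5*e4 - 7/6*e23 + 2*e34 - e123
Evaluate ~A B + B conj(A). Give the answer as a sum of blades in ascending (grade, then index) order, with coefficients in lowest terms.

first term: 19/3*e2 + 7/6*e3 + 28/9*e4 + 7/6*e12 + e13 + 14/3*e14 - 40/3*e23 + 5*e24 - 5*e134 + 2*e234
second term: 13/3*e2 - 7/6*e3 + 28/9*e4 - 7/6*e12 - e13 + 2/3*e14 + 40/3*e23 + 5*e24 + 5*e134 + 2*e234
Answer: 32/3*e2 + 56/9*e4 + 16/3*e14 + 10*e24 + 4*e234


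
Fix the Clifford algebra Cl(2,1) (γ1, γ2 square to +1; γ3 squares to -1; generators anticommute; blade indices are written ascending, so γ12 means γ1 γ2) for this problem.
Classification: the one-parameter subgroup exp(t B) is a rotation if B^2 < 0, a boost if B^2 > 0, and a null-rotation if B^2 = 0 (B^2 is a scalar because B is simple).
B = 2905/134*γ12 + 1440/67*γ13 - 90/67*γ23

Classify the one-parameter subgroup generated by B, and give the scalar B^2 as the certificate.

B^2 term by term: the squares give (2905/134)^2*(γ12)^2 + (1440/67)^2*(γ13)^2 + (-90/67)^2*(γ23)^2 = 8439025/17956*(-1) + 2073600/4489*(+1) + 8100/4489*(+1) = -25/4 (each basis 2-blade squares to minus the product of its generators' squares); cross terms between blades sharing an index anticommute and cancel. So B^2 = -25/4.
Answer: rotation, certificate B^2 = -25/4. Certificate logic: -25/4 is a conjugation-invariant scalar, so its sign fixes rotation versus boost versus null-rotation outright.


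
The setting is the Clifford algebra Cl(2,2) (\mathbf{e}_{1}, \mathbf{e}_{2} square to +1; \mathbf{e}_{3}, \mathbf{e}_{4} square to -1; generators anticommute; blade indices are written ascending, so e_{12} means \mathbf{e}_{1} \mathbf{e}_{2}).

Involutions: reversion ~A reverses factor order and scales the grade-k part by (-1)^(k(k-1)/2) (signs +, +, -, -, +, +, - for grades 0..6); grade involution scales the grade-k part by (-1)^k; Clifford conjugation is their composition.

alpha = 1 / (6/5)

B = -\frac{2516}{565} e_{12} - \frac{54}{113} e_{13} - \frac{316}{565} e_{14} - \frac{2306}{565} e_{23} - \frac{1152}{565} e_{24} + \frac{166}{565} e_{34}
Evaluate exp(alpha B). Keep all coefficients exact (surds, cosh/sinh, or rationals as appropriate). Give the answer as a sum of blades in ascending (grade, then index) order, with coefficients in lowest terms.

B^2 term by term: the squares give (-\frac{2516}{565})^2*(e_{12})^2 + (-\frac{54}{113})^2*(e_{13})^2 + (-\frac{316}{565})^2*(e_{14})^2 + (-\frac{2306}{565})^2*(e_{23})^2 + (-\frac{1152}{565})^2*(e_{24})^2 + (\frac{166}{565})^2*(e_{34})^2 = \frac{6330256}{319225}*(-1) + \frac{2916}{12769}*(+1) + \frac{99856}{319225}*(+1) + \frac{5317636}{319225}*(+1) + \frac{1327104}{319225}*(+1) + \frac{27556}{319225}*(-1) = \frac{36}{25} (each basis 2-blade squares to minus the product of its generators' squares); cross terms between blades sharing an index anticommute and cancel; the commuting (index-disjoint) pairs give grade-4 terms 2*c*c'*(blade product), which cancel blade by blade — e_{1234}: -\frac{835312}{319225} - \frac{124416}{63845} + \frac{1457392}{319225} = 0 — confirming B is simple. So B^2 = \frac{36}{25}.
B^2 = \frac{36}{25} — since the square is positive, the closed form is hyperbolic: l = \frac{6}{5}, alpha*l = 1, so exp(alpha B) = cosh(1) + (sinh(1)/(\frac{6}{5}))*B = \cosh{\left(1 \right)} + (\frac{5 \sinh{\left(1 \right)}}{6})*B.
Answer: \cosh{\left(1 \right)} - \frac{1258 \sinh{\left(1 \right)}}{339} e_{12} - \frac{45 \sinh{\left(1 \right)}}{113} e_{13} - \frac{158 \sinh{\left(1 \right)}}{339} e_{14} - \frac{1153 \sinh{\left(1 \right)}}{339} e_{23} - \frac{192 \sinh{\left(1 \right)}}{113} e_{24} + \frac{83 \sinh{\left(1 \right)}}{339} e_{34}


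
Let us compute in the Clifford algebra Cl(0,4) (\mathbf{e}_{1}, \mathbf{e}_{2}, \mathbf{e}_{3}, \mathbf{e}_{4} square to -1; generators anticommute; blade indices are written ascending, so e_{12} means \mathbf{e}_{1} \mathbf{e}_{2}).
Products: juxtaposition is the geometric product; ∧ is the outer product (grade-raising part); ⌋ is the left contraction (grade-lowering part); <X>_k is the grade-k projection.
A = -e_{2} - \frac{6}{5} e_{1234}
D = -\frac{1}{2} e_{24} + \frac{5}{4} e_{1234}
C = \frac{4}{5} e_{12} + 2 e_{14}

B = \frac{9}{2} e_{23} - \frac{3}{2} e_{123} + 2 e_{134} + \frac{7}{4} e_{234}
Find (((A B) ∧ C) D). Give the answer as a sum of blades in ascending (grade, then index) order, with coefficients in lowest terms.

step 1: -\frac{21}{10} e_{1} + \frac{12}{5} e_{2} + \frac{9}{2} e_{3} - \frac{9}{5} e_{4} + \frac{3}{2} e_{13} + \frac{27}{5} e_{14} + \frac{7}{4} e_{34} + 2 e_{1234}
step 2: \frac{18}{5} e_{123} - \frac{156}{25} e_{124} - 9 e_{134} + \frac{7}{5} e_{1234}
step 3: \frac{7}{4} - \frac{78}{25} e_{1} - \frac{45}{4} e_{2} + \frac{39}{5} e_{3} + \frac{9}{2} e_{4} - \frac{7}{10} e_{13} - \frac{9}{2} e_{123} - \frac{9}{5} e_{134}
Answer: \frac{7}{4} - \frac{78}{25} e_{1} - \frac{45}{4} e_{2} + \frac{39}{5} e_{3} + \frac{9}{2} e_{4} - \frac{7}{10} e_{13} - \frac{9}{2} e_{123} - \frac{9}{5} e_{134}


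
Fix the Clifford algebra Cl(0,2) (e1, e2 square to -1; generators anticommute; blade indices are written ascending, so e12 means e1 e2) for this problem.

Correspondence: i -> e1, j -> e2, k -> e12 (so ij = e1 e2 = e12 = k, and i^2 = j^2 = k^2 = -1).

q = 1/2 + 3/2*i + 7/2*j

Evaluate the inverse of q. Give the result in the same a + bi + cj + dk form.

In blades: q = 1/2 + 3/2*e1 + 7/2*e2.
With qbar = 1/2 - 3/2*e1 - 7/2*e2 (scalar fixed, mapped units negated), q qbar = 59/4 (the sum of squared coefficients), so q^-1 = qbar / (59/4) = 2/59 - 6/59*e1 - 14/59*e2; translating back:
Answer: 2/59 - 6/59*i - 14/59*j


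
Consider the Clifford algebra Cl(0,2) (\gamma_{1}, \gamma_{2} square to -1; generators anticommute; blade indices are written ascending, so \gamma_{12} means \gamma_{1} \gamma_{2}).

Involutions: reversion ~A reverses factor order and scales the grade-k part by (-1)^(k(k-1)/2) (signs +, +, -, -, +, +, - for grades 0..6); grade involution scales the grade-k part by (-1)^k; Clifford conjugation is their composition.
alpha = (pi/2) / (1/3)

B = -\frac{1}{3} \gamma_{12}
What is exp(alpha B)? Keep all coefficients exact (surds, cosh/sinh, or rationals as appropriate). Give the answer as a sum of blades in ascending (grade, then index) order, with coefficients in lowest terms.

B^2 = (-\frac{1}{3})^2*(\gamma_{12})^2 = \frac{1}{9}*(-1) = -\frac{1}{9} (a basis 2-blade squares to minus the product of its generators' squares).
B^2 = -\frac{1}{9} — since the square is negative, the closed form is circular: l = \frac{1}{3}, alpha*l = \frac{\pi}{2}, so exp(alpha B) = cos(\frac{\pi}{2}) + (sin(\frac{\pi}{2})/(\frac{1}{3}))*B = 0 + (3)*B.
Answer: -\gamma_{12}


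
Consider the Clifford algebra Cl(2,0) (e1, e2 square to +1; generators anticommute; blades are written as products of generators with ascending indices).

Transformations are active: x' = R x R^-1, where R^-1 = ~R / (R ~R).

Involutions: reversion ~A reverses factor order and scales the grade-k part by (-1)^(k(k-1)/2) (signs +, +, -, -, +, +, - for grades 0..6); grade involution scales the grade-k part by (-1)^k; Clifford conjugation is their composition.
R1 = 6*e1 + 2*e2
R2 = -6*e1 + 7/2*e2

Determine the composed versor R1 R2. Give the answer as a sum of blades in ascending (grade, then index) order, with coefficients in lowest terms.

Distribute over the terms of R1 (each basis-blade product reordered to ascending indices, repeated generators contracted through their squares):
(6*e1) R2 = -36 + 21*e1 e2
(2*e2) R2 = 7 + 12*e1 e2
Summing the partial products and collecting blades:
Answer: -29 + 33*e1 e2


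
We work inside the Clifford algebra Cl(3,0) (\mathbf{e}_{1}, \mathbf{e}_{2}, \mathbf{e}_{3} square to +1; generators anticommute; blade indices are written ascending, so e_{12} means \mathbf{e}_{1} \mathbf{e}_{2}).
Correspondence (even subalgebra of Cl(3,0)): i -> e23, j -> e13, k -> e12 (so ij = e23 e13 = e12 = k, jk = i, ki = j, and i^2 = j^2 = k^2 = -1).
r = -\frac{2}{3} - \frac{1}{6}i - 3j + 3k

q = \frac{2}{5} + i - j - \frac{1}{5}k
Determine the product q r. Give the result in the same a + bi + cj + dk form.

In blades: q = \frac{2}{5} - \frac{1}{5} e_{12} - e_{13} + e_{23}, r = -\frac{2}{3} + 3 e_{12} - 3 e_{13} - \frac{1}{6} e_{23}.
Distribute q over r term by term (generator squares from the signature, products reordered to ascending indices): (\frac{2}{5})*r = -\frac{4}{15} + \frac{6}{5} e_{12} - \frac{6}{5} e_{13} - \frac{1}{15} e_{23}; (-\frac{1}{5} e_{12})*r = \frac{3}{5} + \frac{2}{15} e_{12} + \frac{1}{30} e_{13} - \frac{3}{5} e_{23}; (-e_{13})*r = -3 - \frac{1}{6} e_{12} + \frac{2}{3} e_{13} - 3 e_{23}; (e_{23})*r = \frac{1}{6} - 3 e_{12} - 3 e_{13} - \frac{2}{3} e_{23}.
Sum: -\frac{5}{2} - \frac{11}{6} e_{12} - \frac{7}{2} e_{13} - \frac{13}{3} e_{23}; translating back through the correspondence:
Answer: -\frac{5}{2} - \frac{13}{3}i - \frac{7}{2}j - \frac{11}{6}k


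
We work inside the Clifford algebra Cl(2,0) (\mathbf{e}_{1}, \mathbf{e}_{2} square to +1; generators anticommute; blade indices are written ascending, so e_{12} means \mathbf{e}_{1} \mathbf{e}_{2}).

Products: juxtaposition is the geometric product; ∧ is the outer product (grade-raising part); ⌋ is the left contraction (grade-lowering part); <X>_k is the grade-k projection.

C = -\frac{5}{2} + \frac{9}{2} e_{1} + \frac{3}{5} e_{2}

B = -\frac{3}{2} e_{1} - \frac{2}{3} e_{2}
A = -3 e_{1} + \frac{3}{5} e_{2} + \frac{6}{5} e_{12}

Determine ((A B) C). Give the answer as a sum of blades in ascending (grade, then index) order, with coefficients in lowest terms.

step 1: \frac{41}{10} - \frac{4}{5} e_{1} + \frac{9}{5} e_{2} + \frac{29}{10} e_{12}
step 2: -\frac{1277}{100} + \frac{2219}{100} e_{1} - \frac{1509}{100} e_{2} - \frac{1583}{100} e_{12}
Answer: -\frac{1277}{100} + \frac{2219}{100} e_{1} - \frac{1509}{100} e_{2} - \frac{1583}{100} e_{12}


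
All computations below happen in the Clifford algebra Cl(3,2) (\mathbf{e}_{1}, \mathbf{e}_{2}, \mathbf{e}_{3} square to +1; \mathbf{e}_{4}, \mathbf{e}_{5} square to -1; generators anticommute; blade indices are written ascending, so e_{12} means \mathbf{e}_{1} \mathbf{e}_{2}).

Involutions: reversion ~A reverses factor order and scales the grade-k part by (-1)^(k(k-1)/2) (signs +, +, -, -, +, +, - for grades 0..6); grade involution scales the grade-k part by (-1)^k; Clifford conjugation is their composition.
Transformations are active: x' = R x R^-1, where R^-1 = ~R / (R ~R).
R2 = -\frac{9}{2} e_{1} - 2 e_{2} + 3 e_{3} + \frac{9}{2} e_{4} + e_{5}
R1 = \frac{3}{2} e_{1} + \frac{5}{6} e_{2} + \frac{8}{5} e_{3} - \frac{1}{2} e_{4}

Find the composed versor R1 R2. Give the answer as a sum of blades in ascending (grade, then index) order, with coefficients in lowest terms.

Distribute over the terms of R1 (each basis-blade product reordered to ascending indices, repeated generators contracted through their squares):
(\frac{3}{2} e_{1}) R2 = -\frac{27}{4} - 3 e_{12} + \frac{9}{2} e_{13} + \frac{27}{4} e_{14} + \frac{3}{2} e_{15}
(\frac{5}{6} e_{2}) R2 = -\frac{5}{3} + \frac{15}{4} e_{12} + \frac{5}{2} e_{23} + \frac{15}{4} e_{24} + \frac{5}{6} e_{25}
(\frac{8}{5} e_{3}) R2 = \frac{24}{5} + \frac{36}{5} e_{13} + \frac{16}{5} e_{23} + \frac{36}{5} e_{34} + \frac{8}{5} e_{35}
(-\frac{1}{2} e_{4}) R2 = \frac{9}{4} - \frac{9}{4} e_{14} - e_{24} + \frac{3}{2} e_{34} - \frac{1}{2} e_{45}
Summing the partial products and collecting blades:
Answer: -\frac{41}{30} + \frac{3}{4} e_{12} + \frac{117}{10} e_{13} + \frac{9}{2} e_{14} + \frac{3}{2} e_{15} + \frac{57}{10} e_{23} + \frac{11}{4} e_{24} + \frac{5}{6} e_{25} + \frac{87}{10} e_{34} + \frac{8}{5} e_{35} - \frac{1}{2} e_{45}


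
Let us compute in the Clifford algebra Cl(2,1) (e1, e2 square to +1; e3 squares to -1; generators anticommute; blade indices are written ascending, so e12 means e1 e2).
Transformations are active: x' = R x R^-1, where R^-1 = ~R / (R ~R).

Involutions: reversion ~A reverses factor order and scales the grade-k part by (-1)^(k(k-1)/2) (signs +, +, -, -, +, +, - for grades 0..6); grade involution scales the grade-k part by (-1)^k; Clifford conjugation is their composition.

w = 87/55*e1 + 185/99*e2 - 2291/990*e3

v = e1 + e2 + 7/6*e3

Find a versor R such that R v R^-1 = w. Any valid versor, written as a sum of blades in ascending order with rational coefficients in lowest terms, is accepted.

Sketch: the shared square 23/36 makes R = v + w = 142/55*e1 + 284/99*e2 - 568/495*e3 the natural versor; its sandwich fixes that direction, negates (v - w)/2, and sends v to w.
Answer: 142/55*e1 + 284/99*e2 - 568/495*e3


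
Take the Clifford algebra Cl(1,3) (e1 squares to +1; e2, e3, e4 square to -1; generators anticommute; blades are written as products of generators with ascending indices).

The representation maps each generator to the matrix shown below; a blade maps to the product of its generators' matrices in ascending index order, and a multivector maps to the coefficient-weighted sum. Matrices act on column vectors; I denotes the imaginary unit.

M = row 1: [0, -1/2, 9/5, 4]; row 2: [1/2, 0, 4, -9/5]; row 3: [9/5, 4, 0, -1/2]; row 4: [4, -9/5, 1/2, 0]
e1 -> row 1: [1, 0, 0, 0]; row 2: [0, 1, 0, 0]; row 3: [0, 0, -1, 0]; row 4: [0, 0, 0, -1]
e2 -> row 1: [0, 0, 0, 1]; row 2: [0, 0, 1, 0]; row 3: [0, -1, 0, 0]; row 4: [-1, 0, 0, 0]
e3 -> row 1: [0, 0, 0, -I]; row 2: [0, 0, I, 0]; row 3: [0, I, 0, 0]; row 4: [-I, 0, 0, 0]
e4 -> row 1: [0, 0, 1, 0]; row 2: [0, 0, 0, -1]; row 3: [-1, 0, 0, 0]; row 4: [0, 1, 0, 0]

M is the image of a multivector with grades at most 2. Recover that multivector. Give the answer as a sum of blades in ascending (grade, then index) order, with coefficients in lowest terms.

Method: the blade images are trace-orthogonal — tr(rho(e_A) rho(e_B)^-1) = 4 if A = B and 0 otherwise — and rho(e_A)^-1 = (e_A)^2 * rho(e_A) with (e_A)^2 = +1 or -1, so the coefficient of e_A in the preimage is (e_A)^2 * tr(M rho(e_A))/4.
Nonzero projections over blades of grade <= 2: e1 e2: (e1 e2)^2 = +1, tr(M rho(e1 e2)) = 16, coefficient 4; e1 e4: (e1 e4)^2 = +1, tr(M rho(e1 e4)) = 36/5, coefficient 9/5; e2 e4: (e2 e4)^2 = -1, tr(M rho(e2 e4)) = 2, coefficient -1/2. Every other blade of grade <= 2 projects to 0.
Answer: 4*e1 e2 + 9/5*e1 e4 - 1/2*e2 e4


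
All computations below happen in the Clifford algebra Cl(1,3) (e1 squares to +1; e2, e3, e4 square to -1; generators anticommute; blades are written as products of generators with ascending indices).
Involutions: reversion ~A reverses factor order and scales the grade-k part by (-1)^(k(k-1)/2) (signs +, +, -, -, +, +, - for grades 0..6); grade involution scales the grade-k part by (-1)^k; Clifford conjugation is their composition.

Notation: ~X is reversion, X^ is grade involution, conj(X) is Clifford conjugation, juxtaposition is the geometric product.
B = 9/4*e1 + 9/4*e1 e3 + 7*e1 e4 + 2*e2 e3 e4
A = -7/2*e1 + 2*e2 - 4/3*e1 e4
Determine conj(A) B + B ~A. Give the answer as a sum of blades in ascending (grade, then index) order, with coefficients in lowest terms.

first term: 413/24 + 63/8*e3 + 43/2*e4 + 9/2*e1 e2 + 7*e3 e4 + 11/6*e1 e2 e3 + 14*e1 e2 e4 + 7*e1 e2 e3 e4
second term: 35/24 + 63/8*e3 + 55/2*e4 + 9/2*e1 e2 - 7*e3 e4 - 11/6*e1 e2 e3 - 14*e1 e2 e4 + 7*e1 e2 e3 e4
Answer: 56/3 + 63/4*e3 + 49*e4 + 9*e1 e2 + 14*e1 e2 e3 e4


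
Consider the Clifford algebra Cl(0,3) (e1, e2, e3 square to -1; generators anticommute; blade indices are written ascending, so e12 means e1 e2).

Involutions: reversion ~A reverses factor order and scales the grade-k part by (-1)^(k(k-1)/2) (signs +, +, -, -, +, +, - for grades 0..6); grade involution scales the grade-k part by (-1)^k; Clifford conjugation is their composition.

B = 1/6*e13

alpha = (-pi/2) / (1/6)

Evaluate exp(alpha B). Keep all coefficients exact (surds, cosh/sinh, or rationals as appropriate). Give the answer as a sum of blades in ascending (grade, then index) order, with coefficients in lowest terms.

B^2 = (1/6)^2*(e13)^2 = 1/36*(-1) = -1/36 (a basis 2-blade squares to minus the product of its generators' squares).
B^2 = -1/36 — the series telescopes trigonometrically here: l = 1/6, alpha*l = -pi/2, so exp(alpha B) = cos(-pi/2) + (sin(-pi/2)/(1/6))*B = 0 + (-6)*B.
Answer: -e13


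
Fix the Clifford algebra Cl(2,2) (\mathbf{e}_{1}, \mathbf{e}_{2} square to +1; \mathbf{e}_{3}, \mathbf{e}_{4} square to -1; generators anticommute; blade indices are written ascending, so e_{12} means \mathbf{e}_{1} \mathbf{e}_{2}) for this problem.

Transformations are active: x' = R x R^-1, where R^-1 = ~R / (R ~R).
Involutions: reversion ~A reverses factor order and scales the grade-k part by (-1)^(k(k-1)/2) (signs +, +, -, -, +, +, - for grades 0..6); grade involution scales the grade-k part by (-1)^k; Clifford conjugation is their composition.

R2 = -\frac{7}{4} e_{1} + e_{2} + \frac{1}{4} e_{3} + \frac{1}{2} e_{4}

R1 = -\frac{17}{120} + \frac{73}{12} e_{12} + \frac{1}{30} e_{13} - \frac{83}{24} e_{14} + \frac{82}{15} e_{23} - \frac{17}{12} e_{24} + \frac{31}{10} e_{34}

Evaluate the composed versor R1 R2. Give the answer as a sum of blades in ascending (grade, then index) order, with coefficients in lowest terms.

Distribute over the terms of R2 (each basis-blade product reordered to ascending indices, repeated generators contracted through their squares):
R1 (-\frac{7}{4} e_{1}) = \frac{119}{480} e_{1} + \frac{511}{48} e_{2} + \frac{7}{120} e_{3} - \frac{581}{96} e_{4} - \frac{287}{30} e_{123} + \frac{119}{48} e_{124} - \frac{217}{40} e_{134}
R1 (e_{2}) = \frac{73}{12} e_{1} - \frac{17}{120} e_{2} - \frac{82}{15} e_{3} + \frac{17}{12} e_{4} - \frac{1}{30} e_{123} + \frac{83}{24} e_{124} + \frac{31}{10} e_{234}
R1 (\frac{1}{4} e_{3}) = -\frac{1}{120} e_{1} - \frac{41}{30} e_{2} - \frac{17}{480} e_{3} + \frac{31}{40} e_{4} + \frac{73}{48} e_{123} + \frac{83}{96} e_{134} + \frac{17}{48} e_{234}
R1 (\frac{1}{2} e_{4}) = \frac{83}{48} e_{1} + \frac{17}{24} e_{2} - \frac{31}{20} e_{3} - \frac{17}{240} e_{4} + \frac{73}{24} e_{124} + \frac{1}{60} e_{134} + \frac{41}{15} e_{234}
Summing the partial products and collecting blades:
Answer: \frac{773}{96} e_{1} + \frac{2363}{240} e_{2} - \frac{1119}{160} e_{3} - \frac{629}{160} e_{4} - \frac{1939}{240} e_{123} + \frac{431}{48} e_{124} - \frac{727}{160} e_{134} + \frac{99}{16} e_{234}


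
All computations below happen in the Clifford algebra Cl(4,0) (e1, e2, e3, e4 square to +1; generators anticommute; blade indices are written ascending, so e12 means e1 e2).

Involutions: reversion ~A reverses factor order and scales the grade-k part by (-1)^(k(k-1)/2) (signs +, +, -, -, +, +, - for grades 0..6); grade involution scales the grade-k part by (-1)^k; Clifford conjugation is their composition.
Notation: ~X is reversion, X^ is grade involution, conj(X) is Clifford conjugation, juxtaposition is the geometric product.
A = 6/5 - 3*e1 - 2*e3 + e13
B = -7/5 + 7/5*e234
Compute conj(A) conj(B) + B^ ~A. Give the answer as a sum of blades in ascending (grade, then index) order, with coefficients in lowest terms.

first term: -42/25 - 21/5*e1 - 14/5*e3 + 7/5*e13 - 14/5*e24 + 7/5*e124 + 42/25*e234 + 21/5*e1234
second term: -42/25 + 21/5*e1 + 14/5*e3 + 7/5*e13 - 14/5*e24 + 7/5*e124 - 42/25*e234 - 21/5*e1234
Answer: -84/25 + 14/5*e13 - 28/5*e24 + 14/5*e124


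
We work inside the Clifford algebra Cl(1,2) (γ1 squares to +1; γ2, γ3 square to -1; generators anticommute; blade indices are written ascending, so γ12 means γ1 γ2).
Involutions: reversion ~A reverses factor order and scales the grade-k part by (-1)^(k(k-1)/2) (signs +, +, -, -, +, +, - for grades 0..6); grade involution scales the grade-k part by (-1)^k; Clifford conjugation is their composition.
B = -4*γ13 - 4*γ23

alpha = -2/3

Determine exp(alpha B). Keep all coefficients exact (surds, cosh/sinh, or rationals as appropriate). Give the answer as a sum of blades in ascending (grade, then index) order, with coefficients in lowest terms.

B^2 term by term: the squares give (-4)^2*(γ13)^2 + (-4)^2*(γ23)^2 = 16*(+1) + 16*(-1) = 0 (each basis 2-blade squares to minus the product of its generators' squares); cross terms between blades sharing an index anticommute and cancel. So B^2 = 0.
B^2 = 0, so the series closes: exp(alpha B) = 1 + alpha B (parabolic case).
Answer: 1 + 8/3*γ13 + 8/3*γ23


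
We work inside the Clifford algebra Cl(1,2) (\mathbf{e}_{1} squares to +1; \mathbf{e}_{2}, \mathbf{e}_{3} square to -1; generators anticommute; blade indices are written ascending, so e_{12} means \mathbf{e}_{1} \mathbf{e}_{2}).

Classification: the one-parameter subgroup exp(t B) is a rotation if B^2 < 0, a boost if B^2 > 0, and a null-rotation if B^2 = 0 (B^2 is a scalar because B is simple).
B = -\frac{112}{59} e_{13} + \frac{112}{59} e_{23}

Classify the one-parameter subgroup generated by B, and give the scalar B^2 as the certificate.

B^2 term by term: the squares give (-\frac{112}{59})^2*(e_{13})^2 + (\frac{112}{59})^2*(e_{23})^2 = \frac{12544}{3481}*(+1) + \frac{12544}{3481}*(-1) = 0 (each basis 2-blade squares to minus the product of its generators' squares); cross terms between blades sharing an index anticommute and cancel. So B^2 = 0.
Answer: null-rotation, certificate B^2 = 0. Because 0 is invariant under every versor sandwich, the classification follows from its sign alone.


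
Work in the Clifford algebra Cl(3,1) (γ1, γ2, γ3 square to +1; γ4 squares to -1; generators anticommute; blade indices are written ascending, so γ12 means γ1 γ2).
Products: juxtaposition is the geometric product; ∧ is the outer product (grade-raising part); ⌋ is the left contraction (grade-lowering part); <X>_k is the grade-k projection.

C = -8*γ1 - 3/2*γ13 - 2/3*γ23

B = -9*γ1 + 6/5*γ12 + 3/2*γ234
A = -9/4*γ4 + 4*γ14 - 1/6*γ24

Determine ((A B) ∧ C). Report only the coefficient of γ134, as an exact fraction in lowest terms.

step 1: 1/4*γ3 + 36*γ4 - 401/20*γ14 + 27/8*γ23 + 24/5*γ24 - 6*γ123 - 6/5*γ124
step 2: 2*γ13 + 288*γ14 - 27*γ123 - 192/5*γ124 - 54*γ134 - 24*γ234 + 617/30*γ1234
Answer: -54


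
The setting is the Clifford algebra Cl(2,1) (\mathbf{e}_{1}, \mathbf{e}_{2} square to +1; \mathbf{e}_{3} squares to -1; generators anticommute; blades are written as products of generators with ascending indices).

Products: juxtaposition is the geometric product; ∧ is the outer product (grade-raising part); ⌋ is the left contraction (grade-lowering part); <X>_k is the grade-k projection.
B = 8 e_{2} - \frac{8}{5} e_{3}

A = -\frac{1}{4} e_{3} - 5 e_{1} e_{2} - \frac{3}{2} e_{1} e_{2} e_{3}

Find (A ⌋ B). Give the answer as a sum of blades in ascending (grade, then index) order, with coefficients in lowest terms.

step 1: -\frac{2}{5}
Answer: -\frac{2}{5}


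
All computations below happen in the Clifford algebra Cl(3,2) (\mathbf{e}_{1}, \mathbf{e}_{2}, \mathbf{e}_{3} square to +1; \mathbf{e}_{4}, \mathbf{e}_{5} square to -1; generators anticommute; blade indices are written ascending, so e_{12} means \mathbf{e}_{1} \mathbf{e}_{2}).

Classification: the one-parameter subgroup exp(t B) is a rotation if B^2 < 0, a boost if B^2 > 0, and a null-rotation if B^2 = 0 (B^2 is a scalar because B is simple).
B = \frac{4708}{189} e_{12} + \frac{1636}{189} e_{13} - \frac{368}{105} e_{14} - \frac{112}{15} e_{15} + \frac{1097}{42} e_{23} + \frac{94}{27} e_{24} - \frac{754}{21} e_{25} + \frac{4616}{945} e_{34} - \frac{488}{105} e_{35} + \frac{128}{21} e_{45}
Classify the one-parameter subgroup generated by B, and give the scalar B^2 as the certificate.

B^2 term by term: the squares give (\frac{4708}{189})^2*(e_{12})^2 + (\frac{1636}{189})^2*(e_{13})^2 + (-\frac{368}{105})^2*(e_{14})^2 + (-\frac{112}{15})^2*(e_{15})^2 + (\frac{1097}{42})^2*(e_{23})^2 + (\frac{94}{27})^2*(e_{24})^2 + (-\frac{754}{21})^2*(e_{25})^2 + (\frac{4616}{945})^2*(e_{34})^2 + (-\frac{488}{105})^2*(e_{35})^2 + (\frac{128}{21})^2*(e_{45})^2 = \frac{22165264}{35721}*(-1) + \frac{2676496}{35721}*(-1) + \frac{135424}{11025}*(+1) + \frac{12544}{225}*(+1) + \frac{1203409}{1764}*(-1) + \frac{8836}{729}*(+1) + \frac{568516}{441}*(+1) + \frac{21307456}{893025}*(+1) + \frac{238144}{11025}*(+1) + \frac{16384}{441}*(-1) = -\frac{1}{36} (each basis 2-blade squares to minus the product of its generators' squares); cross terms between blades sharing an index anticommute and cancel; the commuting (index-disjoint) pairs give grade-4 terms 2*c*c'*(blade product), which cancel blade by blade — e_{1234}: \frac{43464256}{178605} - \frac{307568}{5103} - \frac{403696}{2205} = 0; e_{1235}: -\frac{4595008}{19845} + \frac{2467088}{3969} - \frac{17552}{45} = 0; e_{1245}: \frac{1205248}{3969} - \frac{554944}{2205} - \frac{21056}{405} = 0; e_{1345}: \frac{418816}{3969} - \frac{359168}{11025} - \frac{147712}{2025} = 0; e_{2345}: \frac{140416}{441} + \frac{91744}{2835} - \frac{6960928}{19845} = 0 — confirming B is simple. So B^2 = -\frac{1}{36}.
Answer: rotation, certificate B^2 = -\frac{1}{36}. The class reads off the invariant scalar -\frac{1}{36} directly.


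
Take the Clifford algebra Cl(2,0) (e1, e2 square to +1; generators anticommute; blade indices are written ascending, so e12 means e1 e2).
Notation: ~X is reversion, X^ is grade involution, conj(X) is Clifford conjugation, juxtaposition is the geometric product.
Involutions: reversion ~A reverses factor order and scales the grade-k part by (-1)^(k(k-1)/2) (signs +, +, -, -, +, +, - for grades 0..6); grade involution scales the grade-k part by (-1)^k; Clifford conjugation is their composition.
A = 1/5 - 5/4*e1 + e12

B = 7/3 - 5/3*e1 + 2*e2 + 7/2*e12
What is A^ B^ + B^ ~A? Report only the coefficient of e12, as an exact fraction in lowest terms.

first term: -19/20 + 5/4*e1 + 277/120*e2 + 8/15*e12
second term: 113/60 - 55/12*e1 + 277/120*e2 - 62/15*e12
Answer: -18/5


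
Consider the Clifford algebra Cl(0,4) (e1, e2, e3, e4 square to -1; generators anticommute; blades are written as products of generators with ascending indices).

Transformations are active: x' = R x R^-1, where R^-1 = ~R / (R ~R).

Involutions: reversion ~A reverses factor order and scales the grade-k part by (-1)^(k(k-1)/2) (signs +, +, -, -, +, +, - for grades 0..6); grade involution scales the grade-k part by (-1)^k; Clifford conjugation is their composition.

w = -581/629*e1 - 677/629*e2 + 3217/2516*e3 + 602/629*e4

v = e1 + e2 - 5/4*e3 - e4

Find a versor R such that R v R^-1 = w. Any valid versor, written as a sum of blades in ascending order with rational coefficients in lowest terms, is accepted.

Construction: equal norms (both -73/16) license R = v + w = 48/629*e1 - 48/629*e2 + 18/629*e3 - 27/629*e4 — nothing changes along that direction, while (v - w)/2 changes sign, so v maps onto w.
Answer: 48/629*e1 - 48/629*e2 + 18/629*e3 - 27/629*e4


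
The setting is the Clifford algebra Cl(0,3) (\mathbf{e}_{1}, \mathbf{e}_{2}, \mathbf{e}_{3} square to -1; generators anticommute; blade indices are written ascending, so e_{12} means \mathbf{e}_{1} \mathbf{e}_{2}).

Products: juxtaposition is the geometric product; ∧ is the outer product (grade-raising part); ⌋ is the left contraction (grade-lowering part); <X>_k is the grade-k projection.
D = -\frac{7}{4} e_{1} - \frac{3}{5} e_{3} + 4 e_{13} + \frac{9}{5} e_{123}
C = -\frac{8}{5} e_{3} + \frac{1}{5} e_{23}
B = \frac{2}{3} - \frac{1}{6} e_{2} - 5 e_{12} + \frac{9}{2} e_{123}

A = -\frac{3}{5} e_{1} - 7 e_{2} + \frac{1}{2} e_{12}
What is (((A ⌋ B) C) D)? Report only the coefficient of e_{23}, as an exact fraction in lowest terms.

step 1: \frac{4}{3} + 35 e_{1} - 3 e_{2} - \frac{9}{4} e_{3} - \frac{63}{2} e_{13} + \frac{27}{10} e_{23}
step 2: -\frac{207}{50} - \frac{252}{5} e_{1} + \frac{387}{100} e_{2} - \frac{23}{15} e_{3} - \frac{63}{10} e_{12} - 56 e_{13} + \frac{76}{15} e_{23} + 7 e_{123}
step 3: \frac{3687}{25} - \frac{4993}{120} e_{1} - \frac{11747}{200} e_{2} + \frac{39178}{125} e_{3} - \frac{7841}{1200} e_{12} + \frac{6736}{375} e_{13} + \frac{9431}{125} e_{23} - \frac{10507}{375} e_{123}
Answer: \frac{9431}{125}


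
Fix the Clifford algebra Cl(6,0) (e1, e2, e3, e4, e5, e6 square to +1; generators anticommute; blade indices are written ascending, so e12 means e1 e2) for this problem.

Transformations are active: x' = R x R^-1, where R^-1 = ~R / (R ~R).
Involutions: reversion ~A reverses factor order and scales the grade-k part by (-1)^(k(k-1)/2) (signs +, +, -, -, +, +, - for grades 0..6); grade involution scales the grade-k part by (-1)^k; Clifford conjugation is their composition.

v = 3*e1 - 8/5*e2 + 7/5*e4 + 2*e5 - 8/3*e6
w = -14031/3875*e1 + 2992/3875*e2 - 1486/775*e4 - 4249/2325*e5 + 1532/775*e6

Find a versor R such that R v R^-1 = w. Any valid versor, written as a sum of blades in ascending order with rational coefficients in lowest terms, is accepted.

Construction: equal norms (both 5542/225) license R = v + w = -2406/3875*e1 - 3208/3875*e2 - 401/775*e4 + 401/2325*e5 - 1604/2325*e6 — nothing changes along that direction, while (v - w)/2 changes sign, so v maps onto w.
Answer: -2406/3875*e1 - 3208/3875*e2 - 401/775*e4 + 401/2325*e5 - 1604/2325*e6


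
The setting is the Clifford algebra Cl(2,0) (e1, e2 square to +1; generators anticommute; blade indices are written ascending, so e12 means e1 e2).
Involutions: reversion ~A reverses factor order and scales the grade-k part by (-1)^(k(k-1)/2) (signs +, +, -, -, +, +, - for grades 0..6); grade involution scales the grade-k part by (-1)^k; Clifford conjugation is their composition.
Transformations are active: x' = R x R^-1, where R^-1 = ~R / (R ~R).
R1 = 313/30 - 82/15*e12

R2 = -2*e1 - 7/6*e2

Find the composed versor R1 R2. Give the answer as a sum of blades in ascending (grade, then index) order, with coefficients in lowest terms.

Distribute over the terms of R1 (each basis-blade product reordered to ascending indices, repeated generators contracted through their squares):
(313/30) R2 = -313/15*e1 - 2191/180*e2
(-82/15*e12) R2 = 287/45*e1 - 164/15*e2
Summing the partial products and collecting blades:
Answer: -652/45*e1 - 4159/180*e2


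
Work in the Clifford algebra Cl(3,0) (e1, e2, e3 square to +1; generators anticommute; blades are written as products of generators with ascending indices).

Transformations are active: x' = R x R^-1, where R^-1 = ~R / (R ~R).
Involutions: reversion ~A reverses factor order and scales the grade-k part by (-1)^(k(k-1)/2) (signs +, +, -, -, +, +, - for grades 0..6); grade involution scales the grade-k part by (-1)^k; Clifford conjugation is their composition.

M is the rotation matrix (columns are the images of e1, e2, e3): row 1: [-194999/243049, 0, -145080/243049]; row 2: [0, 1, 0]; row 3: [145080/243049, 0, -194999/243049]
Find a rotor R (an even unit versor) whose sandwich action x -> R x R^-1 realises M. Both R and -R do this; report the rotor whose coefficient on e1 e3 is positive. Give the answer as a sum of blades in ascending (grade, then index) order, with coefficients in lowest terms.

Method: write R = a + b12*e1 e2 + b13*e1 e3 + b23*e2 e3 with a^2 + b12^2 + b13^2 + b23^2 = 1 (so R^-1 = ~R). Expanding the columns R e_j ~R gives tr M = 4a^2 - 1 and, from the antisymmetric part, M21 - M12 = -4a*b12, M13 - M31 = 4a*b13, M32 - M23 = -4a*b23.
Here tr M = -146949/243049, so a^2 = (1 + tr M)/4 = 24025/243049 and a = ±155/493. Taking a = 155/493: M21 - M12 = 0, M13 - M31 = -290160/243049, M32 - M23 = 0, giving b12 = 0, b13 = -468/493, b23 = 0, i.e. R = 155/493 - 468/493*e1 e3.
Its e1 e3 coefficient is negative, so report the other preimage -R.
Answer: -155/493 + 468/493*e1 e3. Key observation: the double cover Spin(3) -> SO(3) sends R and -R to the same matrix (trace -146949/243049 here), so the stated sign of the e1 e3 coefficient is what selects one sheet.
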